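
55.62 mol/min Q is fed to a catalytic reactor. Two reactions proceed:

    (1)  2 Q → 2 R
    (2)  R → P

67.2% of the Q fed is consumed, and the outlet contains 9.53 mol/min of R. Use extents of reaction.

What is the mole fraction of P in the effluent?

0.501

Conversion of Q: Q consumed = 2ξ₁ = 0.672 × 55.62 → ξ₁ = 18.69 mol/min.
R balance: n_R = 0 + 2ξ₁ − 1ξ₂ = 9.53 → ξ₂ = (2·18.69 − 9.53)/1 = 27.85 mol/min.
Outlet amounts (n = n₀ + Σ ν·ξ):
  Q: 55.62 − 2(18.69) = 18.24
  R: 0 + 2(18.69) − 1(27.85) = 9.53
  P: 0 + 1(27.85) = 27.85
Total out = 55.62 mol/min; y_P = 27.85 / 55.62 = 0.5007.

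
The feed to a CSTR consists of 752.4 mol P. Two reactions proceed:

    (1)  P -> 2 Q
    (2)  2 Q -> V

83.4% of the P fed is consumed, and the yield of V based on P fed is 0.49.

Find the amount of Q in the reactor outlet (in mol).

518 mol

Conversion of P: P consumed = 1ξ₁ = 0.834 × 752.4 → ξ₁ = 627.5 mol.
Yield of V: 1ξ₂ / 752.4 = 0.49 → ξ₂ = 368.7 mol.
Outlet amounts (n = n₀ + Σ ν·ξ):
  P: 752.4 − 1(627.5) = 124.9
  Q: 0 + 2(627.5) − 2(368.7) = 517.7
  V: 0 + 1(368.7) = 368.7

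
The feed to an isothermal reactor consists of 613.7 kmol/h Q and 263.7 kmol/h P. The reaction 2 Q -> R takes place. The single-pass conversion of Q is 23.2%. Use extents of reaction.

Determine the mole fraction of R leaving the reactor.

Q reacted = 0.232 × 613.7 = 142.4 kmol/h; ν_Q = −2, so ξ = 142.4/2 = 71.19 kmol/h.
Outlet amounts (n = n₀ + ν ξ):
  Q: 613.7 − 2(71.19) = 471.3
  R: 0 + 1(71.19) = 71.19
  P: 263.7 (inert)
Total out = 806.2 kmol/h; y_R = 71.19 / 806.2 = 0.0883.

0.0883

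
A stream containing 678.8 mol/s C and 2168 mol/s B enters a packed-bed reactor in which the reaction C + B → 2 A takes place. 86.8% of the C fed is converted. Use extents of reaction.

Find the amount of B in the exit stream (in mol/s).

C reacted = 0.868 × 678.8 = 589.2 mol/s; ν_C = −1, so ξ = 589.2/1 = 589.2 mol/s.
Outlet amounts (n = n₀ + ν ξ):
  C: 678.8 − 1(589.2) = 89.6
  B: 2168 − 1(589.2) = 1579
  A: 0 + 2(589.2) = 1178

1580 mol/s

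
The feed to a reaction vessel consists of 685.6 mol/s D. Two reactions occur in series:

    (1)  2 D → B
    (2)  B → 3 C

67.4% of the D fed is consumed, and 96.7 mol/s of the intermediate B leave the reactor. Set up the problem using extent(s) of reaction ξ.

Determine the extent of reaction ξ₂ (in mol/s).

ξ₂ = 134 mol/s

Conversion of D: D consumed = 2ξ₁ = 0.674 × 685.6 → ξ₁ = 231 mol/s.
B balance: n_B = 0 + 1ξ₁ − 1ξ₂ = 96.7 → ξ₂ = (1·231 − 96.7)/1 = 134.3 mol/s.
Outlet amounts (n = n₀ + Σ ν·ξ):
  D: 685.6 − 2(231) = 223.5
  B: 0 + 1(231) − 1(134.3) = 96.7
  C: 0 + 3(134.3) = 403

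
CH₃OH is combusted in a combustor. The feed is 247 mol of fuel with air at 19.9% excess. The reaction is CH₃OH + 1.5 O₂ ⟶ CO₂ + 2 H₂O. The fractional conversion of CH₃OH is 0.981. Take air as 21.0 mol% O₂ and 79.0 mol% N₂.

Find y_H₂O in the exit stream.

0.195

Stoichiometric O₂ = 1.5 × 247 = 370.5 mol; O₂ fed = 370.5 × 1.199 = 444.2 mol.
N₂ fed = 444.2 × 79/21 = 1671 mol.
Fuel reacted = 0.981 × 247 → ξ = 242.3 mol.
Outlet (n = n₀ + ν ξ):
  CH₃OH: 247 − 1(242.3) = 4.693
  O₂: 444.2 − 1.5(242.3) = 80.77
  N₂: 1671 (inert)
  CO₂: 0 + 1(242.3) = 242.3
  H₂O: 0 + 2(242.3) = 484.6
Total out = 2484 mol; y_H₂O = 484.6 / 2484 = 0.1951.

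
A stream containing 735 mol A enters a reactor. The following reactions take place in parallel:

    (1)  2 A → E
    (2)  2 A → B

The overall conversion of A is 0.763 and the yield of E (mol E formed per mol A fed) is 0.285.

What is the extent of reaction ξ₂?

ξ₂ = 70.9 mol

Yield of E: 1ξ₁ / 735 = 0.285 → ξ₁ = 209.5 mol.
Conversion of A: 2ξ₁ + 2ξ₂ = 0.763 × 735 = 560.8 → ξ₂ = 70.93 mol.
Outlet amounts (n = n₀ + Σ ν·ξ):
  A: 735 − 2(209.5) − 2(70.93) = 174.2
  E: 0 + 1(209.5) = 209.5
  B: 0 + 1(70.93) = 70.93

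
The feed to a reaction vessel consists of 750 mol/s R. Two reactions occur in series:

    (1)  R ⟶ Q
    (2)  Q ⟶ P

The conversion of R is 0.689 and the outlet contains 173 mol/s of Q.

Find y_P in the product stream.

0.458

Conversion of R: R consumed = 1ξ₁ = 0.689 × 750 → ξ₁ = 516.8 mol/s.
Q balance: n_Q = 0 + 1ξ₁ − 1ξ₂ = 173 → ξ₂ = (1·516.8 − 173)/1 = 343.8 mol/s.
Outlet amounts (n = n₀ + Σ ν·ξ):
  R: 750 − 1(516.8) = 233.2
  Q: 0 + 1(516.8) − 1(343.8) = 173
  P: 0 + 1(343.8) = 343.8
Total out = 750 mol/s; y_P = 343.8 / 750 = 0.4583.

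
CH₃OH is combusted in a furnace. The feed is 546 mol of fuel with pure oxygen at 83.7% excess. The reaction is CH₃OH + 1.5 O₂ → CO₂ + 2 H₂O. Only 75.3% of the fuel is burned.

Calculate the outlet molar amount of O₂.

Stoichiometric O₂ = 1.5 × 546 = 819 mol; O₂ fed = 819 × 1.837 = 1505 mol.
Fuel reacted = 0.753 × 546 → ξ = 411.1 mol.
Outlet (n = n₀ + ν ξ):
  CH₃OH: 546 − 1(411.1) = 134.9
  O₂: 1505 − 1.5(411.1) = 887.8
  CO₂: 0 + 1(411.1) = 411.1
  H₂O: 0 + 2(411.1) = 822.3

888 mol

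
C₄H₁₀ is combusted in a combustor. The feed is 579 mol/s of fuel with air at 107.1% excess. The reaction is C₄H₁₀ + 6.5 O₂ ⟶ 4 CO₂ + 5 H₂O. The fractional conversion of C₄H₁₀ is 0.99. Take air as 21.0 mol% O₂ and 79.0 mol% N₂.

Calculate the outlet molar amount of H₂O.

2870 mol/s

Stoichiometric O₂ = 6.5 × 579 = 3764 mol/s; O₂ fed = 3764 × 2.071 = 7794 mol/s.
N₂ fed = 7794 × 79/21 = 29320 mol/s.
Fuel reacted = 0.99 × 579 → ξ = 573.2 mol/s.
Outlet (n = n₀ + ν ξ):
  C₄H₁₀: 579 − 1(573.2) = 5.79
  O₂: 7794 − 6.5(573.2) = 4068
  N₂: 29320 (inert)
  CO₂: 0 + 4(573.2) = 2293
  H₂O: 0 + 5(573.2) = 2866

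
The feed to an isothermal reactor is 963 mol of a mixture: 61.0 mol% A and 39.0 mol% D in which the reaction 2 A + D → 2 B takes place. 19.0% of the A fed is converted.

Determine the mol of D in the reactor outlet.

320 mol

A reacted = 0.19 × 587.4 = 111.6 mol; ν_A = −2, so ξ = 111.6/2 = 55.81 mol.
Outlet amounts (n = n₀ + ν ξ):
  A: 587.4 − 2(55.81) = 475.8
  D: 375.6 − 1(55.81) = 319.8
  B: 0 + 2(55.81) = 111.6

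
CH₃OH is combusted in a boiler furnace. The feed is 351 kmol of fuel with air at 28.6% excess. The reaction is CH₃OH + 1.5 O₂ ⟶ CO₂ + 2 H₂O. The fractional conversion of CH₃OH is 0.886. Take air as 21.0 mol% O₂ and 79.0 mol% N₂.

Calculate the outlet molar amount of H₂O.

622 kmol

Stoichiometric O₂ = 1.5 × 351 = 526.5 kmol; O₂ fed = 526.5 × 1.286 = 677.1 kmol.
N₂ fed = 677.1 × 79/21 = 2547 kmol.
Fuel reacted = 0.886 × 351 → ξ = 311 kmol.
Outlet (n = n₀ + ν ξ):
  CH₃OH: 351 − 1(311) = 40.01
  O₂: 677.1 − 1.5(311) = 210.6
  N₂: 2547 (inert)
  CO₂: 0 + 1(311) = 311
  H₂O: 0 + 2(311) = 622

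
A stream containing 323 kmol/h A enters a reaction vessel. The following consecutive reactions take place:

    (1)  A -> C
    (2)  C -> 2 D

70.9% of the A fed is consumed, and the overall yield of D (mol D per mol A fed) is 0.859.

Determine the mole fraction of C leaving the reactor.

Conversion of A: A consumed = 1ξ₁ = 0.709 × 323 → ξ₁ = 229 kmol/h.
Yield of D: 2ξ₂ / 323 = 0.859 → ξ₂ = 138.7 kmol/h.
Outlet amounts (n = n₀ + Σ ν·ξ):
  A: 323 − 1(229) = 93.99
  C: 0 + 1(229) − 1(138.7) = 90.28
  D: 0 + 2(138.7) = 277.5
Total out = 461.7 kmol/h; y_C = 90.28 / 461.7 = 0.1955.

0.196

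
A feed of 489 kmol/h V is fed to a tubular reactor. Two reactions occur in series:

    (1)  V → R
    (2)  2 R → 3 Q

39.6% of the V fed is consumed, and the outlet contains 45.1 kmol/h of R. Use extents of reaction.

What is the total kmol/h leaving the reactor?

563 kmol/h

Conversion of V: V consumed = 1ξ₁ = 0.396 × 489 → ξ₁ = 193.6 kmol/h.
R balance: n_R = 0 + 1ξ₁ − 2ξ₂ = 45.1 → ξ₂ = (1·193.6 − 45.1)/2 = 74.27 kmol/h.
Outlet amounts (n = n₀ + Σ ν·ξ):
  V: 489 − 1(193.6) = 295.4
  R: 0 + 1(193.6) − 2(74.27) = 45.1
  Q: 0 + 3(74.27) = 222.8
Total out = 295.4 + 45.1 + 222.8 = 563.3 kmol/h.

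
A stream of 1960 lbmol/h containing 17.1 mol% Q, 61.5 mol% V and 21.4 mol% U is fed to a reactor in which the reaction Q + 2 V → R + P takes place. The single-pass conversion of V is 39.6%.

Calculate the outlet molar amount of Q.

V reacted = 0.396 × 1205 = 477.3 lbmol/h; ν_V = −2, so ξ = 477.3/2 = 238.7 lbmol/h.
Outlet amounts (n = n₀ + ν ξ):
  Q: 335.2 − 1(238.7) = 96.49
  V: 1205 − 2(238.7) = 728.1
  R: 0 + 1(238.7) = 238.7
  P: 0 + 1(238.7) = 238.7
  U: 419.4 (inert)

96.5 lbmol/h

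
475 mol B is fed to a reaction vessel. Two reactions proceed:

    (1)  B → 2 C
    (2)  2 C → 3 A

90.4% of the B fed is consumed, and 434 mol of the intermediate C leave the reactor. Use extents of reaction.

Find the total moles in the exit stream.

1120 mol

Conversion of B: B consumed = 1ξ₁ = 0.904 × 475 → ξ₁ = 429.4 mol.
C balance: n_C = 0 + 2ξ₁ − 2ξ₂ = 434 → ξ₂ = (2·429.4 − 434)/2 = 212.4 mol.
Outlet amounts (n = n₀ + Σ ν·ξ):
  B: 475 − 1(429.4) = 45.6
  C: 0 + 2(429.4) − 2(212.4) = 434
  A: 0 + 3(212.4) = 637.2
Total out = 45.6 + 434 + 637.2 = 1117 mol.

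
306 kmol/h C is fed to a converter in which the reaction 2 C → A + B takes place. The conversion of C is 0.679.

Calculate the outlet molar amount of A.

104 kmol/h

C reacted = 0.679 × 306 = 207.8 kmol/h; ν_C = −2, so ξ = 207.8/2 = 103.9 kmol/h.
Outlet amounts (n = n₀ + ν ξ):
  C: 306 − 2(103.9) = 98.23
  A: 0 + 1(103.9) = 103.9
  B: 0 + 1(103.9) = 103.9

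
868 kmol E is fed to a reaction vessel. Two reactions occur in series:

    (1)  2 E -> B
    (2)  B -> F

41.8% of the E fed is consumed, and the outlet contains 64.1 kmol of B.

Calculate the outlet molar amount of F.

117 kmol

Conversion of E: E consumed = 2ξ₁ = 0.418 × 868 → ξ₁ = 181.4 kmol.
B balance: n_B = 0 + 1ξ₁ − 1ξ₂ = 64.1 → ξ₂ = (1·181.4 − 64.1)/1 = 117.3 kmol.
Outlet amounts (n = n₀ + Σ ν·ξ):
  E: 868 − 2(181.4) = 505.2
  B: 0 + 1(181.4) − 1(117.3) = 64.1
  F: 0 + 1(117.3) = 117.3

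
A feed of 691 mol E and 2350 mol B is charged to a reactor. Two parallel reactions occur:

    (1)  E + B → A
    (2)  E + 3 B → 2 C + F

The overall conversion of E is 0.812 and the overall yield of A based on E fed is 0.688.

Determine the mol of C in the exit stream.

171 mol

Yield of A: 1ξ₁ / 691 = 0.688 → ξ₁ = 475.4 mol.
Conversion of E: 1ξ₁ + 1ξ₂ = 0.812 × 691 = 561.1 → ξ₂ = 85.68 mol.
Outlet amounts (n = n₀ + Σ ν·ξ):
  E: 691 − 1(475.4) − 1(85.68) = 129.9
  B: 2350 − 1(475.4) − 3(85.68) = 1618
  A: 0 + 1(475.4) = 475.4
  C: 0 + 2(85.68) = 171.4
  F: 0 + 1(85.68) = 85.68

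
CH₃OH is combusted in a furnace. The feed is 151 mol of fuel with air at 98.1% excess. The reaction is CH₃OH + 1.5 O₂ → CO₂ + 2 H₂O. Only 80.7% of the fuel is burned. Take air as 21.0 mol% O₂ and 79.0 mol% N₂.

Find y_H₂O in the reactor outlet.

0.104

Stoichiometric O₂ = 1.5 × 151 = 226.5 mol; O₂ fed = 226.5 × 1.981 = 448.7 mol.
N₂ fed = 448.7 × 79/21 = 1688 mol.
Fuel reacted = 0.807 × 151 → ξ = 121.9 mol.
Outlet (n = n₀ + ν ξ):
  CH₃OH: 151 − 1(121.9) = 29.14
  O₂: 448.7 − 1.5(121.9) = 265.9
  N₂: 1688 (inert)
  CO₂: 0 + 1(121.9) = 121.9
  H₂O: 0 + 2(121.9) = 243.7
Total out = 2349 mol; y_H₂O = 243.7 / 2349 = 0.1038.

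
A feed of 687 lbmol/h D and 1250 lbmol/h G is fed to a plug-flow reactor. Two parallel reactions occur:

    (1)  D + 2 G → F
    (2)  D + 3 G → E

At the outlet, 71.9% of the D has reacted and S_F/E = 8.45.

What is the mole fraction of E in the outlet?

Conversion of D: D consumed = 0.719 × 687 = 494 lbmol/h = 1ξ₁ + 1ξ₂.
Selectivity: 1ξ₁ / (1ξ₂) = 8.45 → ξ₁ = 8.45 ξ₂.
Substitute: (1·8.45 + 1) ξ₂ = 494 → ξ₂ = 52.27 lbmol/h, ξ₁ = 441.7 lbmol/h.
Outlet amounts (n = n₀ + Σ ν·ξ):
  D: 687 − 1(441.7) − 1(52.27) = 193
  G: 1250 − 2(441.7) − 3(52.27) = 209.8
  F: 0 + 1(441.7) = 441.7
  E: 0 + 1(52.27) = 52.27
Total out = 896.8 lbmol/h; y_E = 52.27 / 896.8 = 0.05828.

0.0583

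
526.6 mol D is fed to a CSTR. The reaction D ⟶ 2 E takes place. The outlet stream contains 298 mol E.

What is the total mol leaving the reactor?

676 mol

For E: n = n₀ + 2ξ → 298 = 0 + 2ξ, giving ξ = 149 mol.
Outlet amounts (n = n₀ + ν ξ):
  D: 526.6 − 1(149) = 377.6
  E: 0 + 2(149) = 298
Total out = 377.6 + 298 = 675.6 mol.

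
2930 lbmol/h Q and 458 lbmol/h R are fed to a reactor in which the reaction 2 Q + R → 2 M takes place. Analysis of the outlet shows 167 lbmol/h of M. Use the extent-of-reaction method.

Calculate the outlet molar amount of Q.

2760 lbmol/h

For M: n = n₀ + 2ξ → 167 = 0 + 2ξ, giving ξ = 83.5 lbmol/h.
Outlet amounts (n = n₀ + ν ξ):
  Q: 2930 − 2(83.5) = 2763
  R: 458 − 1(83.5) = 374.5
  M: 0 + 2(83.5) = 167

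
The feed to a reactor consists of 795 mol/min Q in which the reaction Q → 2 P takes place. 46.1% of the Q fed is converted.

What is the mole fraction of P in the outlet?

Q reacted = 0.461 × 795 = 366.5 mol/min; ν_Q = −1, so ξ = 366.5/1 = 366.5 mol/min.
Outlet amounts (n = n₀ + ν ξ):
  Q: 795 − 1(366.5) = 428.5
  P: 0 + 2(366.5) = 733
Total out = 1161 mol/min; y_P = 733 / 1161 = 0.6311.

0.631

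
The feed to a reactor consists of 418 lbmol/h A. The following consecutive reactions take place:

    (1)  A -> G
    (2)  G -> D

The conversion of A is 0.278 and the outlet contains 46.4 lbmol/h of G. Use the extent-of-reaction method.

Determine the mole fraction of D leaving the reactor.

Conversion of A: A consumed = 1ξ₁ = 0.278 × 418 → ξ₁ = 116.2 lbmol/h.
G balance: n_G = 0 + 1ξ₁ − 1ξ₂ = 46.4 → ξ₂ = (1·116.2 − 46.4)/1 = 69.8 lbmol/h.
Outlet amounts (n = n₀ + Σ ν·ξ):
  A: 418 − 1(116.2) = 301.8
  G: 0 + 1(116.2) − 1(69.8) = 46.4
  D: 0 + 1(69.8) = 69.8
Total out = 418 lbmol/h; y_D = 69.8 / 418 = 0.167.

0.167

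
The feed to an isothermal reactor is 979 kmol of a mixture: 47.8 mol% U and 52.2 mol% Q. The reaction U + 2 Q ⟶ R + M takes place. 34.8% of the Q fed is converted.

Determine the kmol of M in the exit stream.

Q reacted = 0.348 × 511 = 177.8 kmol; ν_Q = −2, so ξ = 177.8/2 = 88.92 kmol.
Outlet amounts (n = n₀ + ν ξ):
  U: 468 − 1(88.92) = 379
  Q: 511 − 2(88.92) = 333.2
  R: 0 + 1(88.92) = 88.92
  M: 0 + 1(88.92) = 88.92

88.9 kmol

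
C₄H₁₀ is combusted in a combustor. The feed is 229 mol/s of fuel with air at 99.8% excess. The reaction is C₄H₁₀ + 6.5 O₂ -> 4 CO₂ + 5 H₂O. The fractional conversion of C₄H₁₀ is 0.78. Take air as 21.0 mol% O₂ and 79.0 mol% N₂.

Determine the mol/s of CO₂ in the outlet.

714 mol/s

Stoichiometric O₂ = 6.5 × 229 = 1488 mol/s; O₂ fed = 1488 × 1.998 = 2974 mol/s.
N₂ fed = 2974 × 79/21 = 11190 mol/s.
Fuel reacted = 0.78 × 229 → ξ = 178.6 mol/s.
Outlet (n = n₀ + ν ξ):
  C₄H₁₀: 229 − 1(178.6) = 50.38
  O₂: 2974 − 6.5(178.6) = 1813
  N₂: 11190 (inert)
  CO₂: 0 + 4(178.6) = 714.5
  H₂O: 0 + 5(178.6) = 893.1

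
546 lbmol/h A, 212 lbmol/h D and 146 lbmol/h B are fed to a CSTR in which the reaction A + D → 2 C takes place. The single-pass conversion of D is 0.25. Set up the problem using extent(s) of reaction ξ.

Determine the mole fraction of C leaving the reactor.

0.117

D reacted = 0.25 × 212 = 53 lbmol/h; ν_D = −1, so ξ = 53/1 = 53 lbmol/h.
Outlet amounts (n = n₀ + ν ξ):
  A: 546 − 1(53) = 493
  D: 212 − 1(53) = 159
  C: 0 + 2(53) = 106
  B: 146 (inert)
Total out = 904 lbmol/h; y_C = 106 / 904 = 0.1173.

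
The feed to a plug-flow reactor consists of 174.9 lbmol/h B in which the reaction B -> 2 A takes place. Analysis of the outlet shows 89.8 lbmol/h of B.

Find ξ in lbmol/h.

ξ = 85.1 lbmol/h

For B: n = n₀ − 1ξ → 89.8 = 174.9 − 1ξ, giving ξ = 85.1 lbmol/h.
Outlet amounts (n = n₀ + ν ξ):
  B: 174.9 − 1(85.1) = 89.8
  A: 0 + 2(85.1) = 170.2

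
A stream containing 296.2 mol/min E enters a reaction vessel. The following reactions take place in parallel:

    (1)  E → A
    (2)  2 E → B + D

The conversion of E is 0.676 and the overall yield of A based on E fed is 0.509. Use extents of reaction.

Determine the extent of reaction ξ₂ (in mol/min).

Yield of A: 1ξ₁ / 296.2 = 0.509 → ξ₁ = 150.8 mol/min.
Conversion of E: 1ξ₁ + 2ξ₂ = 0.676 × 296.2 = 200.2 → ξ₂ = 24.73 mol/min.
Outlet amounts (n = n₀ + Σ ν·ξ):
  E: 296.2 − 1(150.8) − 2(24.73) = 95.97
  A: 0 + 1(150.8) = 150.8
  B: 0 + 1(24.73) = 24.73
  D: 0 + 1(24.73) = 24.73

ξ₂ = 24.7 mol/min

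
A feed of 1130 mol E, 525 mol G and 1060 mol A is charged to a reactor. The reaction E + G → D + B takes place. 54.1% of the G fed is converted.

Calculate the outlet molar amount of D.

284 mol

G reacted = 0.541 × 525 = 284 mol; ν_G = −1, so ξ = 284/1 = 284 mol.
Outlet amounts (n = n₀ + ν ξ):
  E: 1130 − 1(284) = 846
  G: 525 − 1(284) = 241
  D: 0 + 1(284) = 284
  B: 0 + 1(284) = 284
  A: 1060 (inert)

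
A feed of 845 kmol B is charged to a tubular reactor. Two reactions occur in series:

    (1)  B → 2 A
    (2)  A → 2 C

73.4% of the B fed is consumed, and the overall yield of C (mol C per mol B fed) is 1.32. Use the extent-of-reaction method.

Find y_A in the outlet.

Conversion of B: B consumed = 1ξ₁ = 0.734 × 845 → ξ₁ = 620.2 kmol.
Yield of C: 2ξ₂ / 845 = 1.32 → ξ₂ = 557.7 kmol.
Outlet amounts (n = n₀ + Σ ν·ξ):
  B: 845 − 1(620.2) = 224.8
  A: 0 + 2(620.2) − 1(557.7) = 682.8
  C: 0 + 2(557.7) = 1115
Total out = 2023 kmol; y_A = 682.8 / 2023 = 0.3375.

0.338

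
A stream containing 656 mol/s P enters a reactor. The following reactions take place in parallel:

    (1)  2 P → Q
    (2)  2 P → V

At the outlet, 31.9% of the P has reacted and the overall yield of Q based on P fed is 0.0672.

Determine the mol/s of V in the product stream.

Yield of Q: 1ξ₁ / 656 = 0.0672 → ξ₁ = 44.08 mol/s.
Conversion of P: 2ξ₁ + 2ξ₂ = 0.319 × 656 = 209.3 → ξ₂ = 60.55 mol/s.
Outlet amounts (n = n₀ + Σ ν·ξ):
  P: 656 − 2(44.08) − 2(60.55) = 446.7
  Q: 0 + 1(44.08) = 44.08
  V: 0 + 1(60.55) = 60.55

60.5 mol/s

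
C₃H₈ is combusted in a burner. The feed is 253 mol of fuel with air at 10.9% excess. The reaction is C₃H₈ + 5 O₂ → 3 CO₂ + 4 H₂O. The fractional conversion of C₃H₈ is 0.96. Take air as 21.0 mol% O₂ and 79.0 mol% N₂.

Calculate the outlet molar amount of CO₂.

729 mol

Stoichiometric O₂ = 5 × 253 = 1265 mol; O₂ fed = 1265 × 1.109 = 1403 mol.
N₂ fed = 1403 × 79/21 = 5278 mol.
Fuel reacted = 0.96 × 253 → ξ = 242.9 mol.
Outlet (n = n₀ + ν ξ):
  C₃H₈: 253 − 1(242.9) = 10.12
  O₂: 1403 − 5(242.9) = 188.5
  N₂: 5278 (inert)
  CO₂: 0 + 3(242.9) = 728.6
  H₂O: 0 + 4(242.9) = 971.5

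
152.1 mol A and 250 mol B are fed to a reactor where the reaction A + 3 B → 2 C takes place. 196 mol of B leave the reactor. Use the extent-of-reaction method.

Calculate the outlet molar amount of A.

For B: n = n₀ − 3ξ → 196 = 250 − 3ξ, giving ξ = 18 mol.
Outlet amounts (n = n₀ + ν ξ):
  A: 152.1 − 1(18) = 134.1
  B: 250 − 3(18) = 196
  C: 0 + 2(18) = 36

134 mol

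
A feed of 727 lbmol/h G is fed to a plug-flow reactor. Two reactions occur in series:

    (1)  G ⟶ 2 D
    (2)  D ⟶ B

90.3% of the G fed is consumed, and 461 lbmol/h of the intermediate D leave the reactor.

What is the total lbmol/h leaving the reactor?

Conversion of G: G consumed = 1ξ₁ = 0.903 × 727 → ξ₁ = 656.5 lbmol/h.
D balance: n_D = 0 + 2ξ₁ − 1ξ₂ = 461 → ξ₂ = (2·656.5 − 461)/1 = 852 lbmol/h.
Outlet amounts (n = n₀ + Σ ν·ξ):
  G: 727 − 1(656.5) = 70.52
  D: 0 + 2(656.5) − 1(852) = 461
  B: 0 + 1(852) = 852
Total out = 70.52 + 461 + 852 = 1383 lbmol/h.

1380 lbmol/h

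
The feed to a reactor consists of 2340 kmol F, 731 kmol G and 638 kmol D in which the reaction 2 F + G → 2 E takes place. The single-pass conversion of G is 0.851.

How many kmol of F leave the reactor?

G reacted = 0.851 × 731 = 622.1 kmol; ν_G = −1, so ξ = 622.1/1 = 622.1 kmol.
Outlet amounts (n = n₀ + ν ξ):
  F: 2340 − 2(622.1) = 1096
  G: 731 − 1(622.1) = 108.9
  E: 0 + 2(622.1) = 1244
  D: 638 (inert)

1100 kmol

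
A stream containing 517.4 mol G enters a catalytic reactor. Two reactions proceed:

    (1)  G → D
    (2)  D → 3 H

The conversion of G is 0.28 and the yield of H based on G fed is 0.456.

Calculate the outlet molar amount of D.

66.2 mol

Conversion of G: G consumed = 1ξ₁ = 0.28 × 517.4 → ξ₁ = 144.9 mol.
Yield of H: 3ξ₂ / 517.4 = 0.456 → ξ₂ = 78.64 mol.
Outlet amounts (n = n₀ + Σ ν·ξ):
  G: 517.4 − 1(144.9) = 372.5
  D: 0 + 1(144.9) − 1(78.64) = 66.23
  H: 0 + 3(78.64) = 235.9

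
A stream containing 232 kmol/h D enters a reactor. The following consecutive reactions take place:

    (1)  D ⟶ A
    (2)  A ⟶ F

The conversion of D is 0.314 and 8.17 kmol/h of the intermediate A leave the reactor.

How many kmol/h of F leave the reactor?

64.7 kmol/h

Conversion of D: D consumed = 1ξ₁ = 0.314 × 232 → ξ₁ = 72.85 kmol/h.
A balance: n_A = 0 + 1ξ₁ − 1ξ₂ = 8.17 → ξ₂ = (1·72.85 − 8.17)/1 = 64.68 kmol/h.
Outlet amounts (n = n₀ + Σ ν·ξ):
  D: 232 − 1(72.85) = 159.2
  A: 0 + 1(72.85) − 1(64.68) = 8.17
  F: 0 + 1(64.68) = 64.68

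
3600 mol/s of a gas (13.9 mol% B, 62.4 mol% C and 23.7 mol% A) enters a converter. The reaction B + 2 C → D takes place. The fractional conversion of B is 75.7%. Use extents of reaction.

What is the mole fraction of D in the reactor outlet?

0.133

B reacted = 0.757 × 500.4 = 378.8 mol/s; ν_B = −1, so ξ = 378.8/1 = 378.8 mol/s.
Outlet amounts (n = n₀ + ν ξ):
  B: 500.4 − 1(378.8) = 121.6
  C: 2246 − 2(378.8) = 1489
  D: 0 + 1(378.8) = 378.8
  A: 853.2 (inert)
Total out = 2842 mol/s; y_D = 378.8 / 2842 = 0.1333.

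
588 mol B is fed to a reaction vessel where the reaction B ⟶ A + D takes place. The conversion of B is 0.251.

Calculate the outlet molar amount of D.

B reacted = 0.251 × 588 = 147.6 mol; ν_B = −1, so ξ = 147.6/1 = 147.6 mol.
Outlet amounts (n = n₀ + ν ξ):
  B: 588 − 1(147.6) = 440.4
  A: 0 + 1(147.6) = 147.6
  D: 0 + 1(147.6) = 147.6

148 mol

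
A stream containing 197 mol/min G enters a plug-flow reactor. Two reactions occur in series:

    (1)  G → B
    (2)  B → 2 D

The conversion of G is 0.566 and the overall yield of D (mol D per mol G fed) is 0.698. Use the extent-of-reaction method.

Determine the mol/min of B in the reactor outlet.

42.7 mol/min

Conversion of G: G consumed = 1ξ₁ = 0.566 × 197 → ξ₁ = 111.5 mol/min.
Yield of D: 2ξ₂ / 197 = 0.698 → ξ₂ = 68.75 mol/min.
Outlet amounts (n = n₀ + Σ ν·ξ):
  G: 197 − 1(111.5) = 85.5
  B: 0 + 1(111.5) − 1(68.75) = 42.75
  D: 0 + 2(68.75) = 137.5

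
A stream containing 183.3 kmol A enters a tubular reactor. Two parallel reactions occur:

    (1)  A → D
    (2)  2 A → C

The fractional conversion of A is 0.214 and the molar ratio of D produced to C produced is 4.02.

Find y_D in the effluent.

0.148

Conversion of A: A consumed = 0.214 × 183.3 = 39.23 kmol = 1ξ₁ + 2ξ₂.
Selectivity: 1ξ₁ / (1ξ₂) = 4.02 → ξ₁ = 4.02 ξ₂.
Substitute: (1·4.02 + 2) ξ₂ = 39.23 → ξ₂ = 6.516 kmol, ξ₁ = 26.19 kmol.
Outlet amounts (n = n₀ + Σ ν·ξ):
  A: 183.3 − 1(26.19) − 2(6.516) = 144.1
  D: 0 + 1(26.19) = 26.19
  C: 0 + 1(6.516) = 6.516
Total out = 176.8 kmol; y_D = 26.19 / 176.8 = 0.1482.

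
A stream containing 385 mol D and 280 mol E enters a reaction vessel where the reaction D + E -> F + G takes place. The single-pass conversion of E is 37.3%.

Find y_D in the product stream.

E reacted = 0.373 × 280 = 104.4 mol; ν_E = −1, so ξ = 104.4/1 = 104.4 mol.
Outlet amounts (n = n₀ + ν ξ):
  D: 385 − 1(104.4) = 280.6
  E: 280 − 1(104.4) = 175.6
  F: 0 + 1(104.4) = 104.4
  G: 0 + 1(104.4) = 104.4
Total out = 665 mol; y_D = 280.6 / 665 = 0.4219.

0.422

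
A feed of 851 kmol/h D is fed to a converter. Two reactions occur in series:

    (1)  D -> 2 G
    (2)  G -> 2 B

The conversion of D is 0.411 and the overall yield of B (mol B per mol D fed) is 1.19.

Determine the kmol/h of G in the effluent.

193 kmol/h

Conversion of D: D consumed = 1ξ₁ = 0.411 × 851 → ξ₁ = 349.8 kmol/h.
Yield of B: 2ξ₂ / 851 = 1.19 → ξ₂ = 506.3 kmol/h.
Outlet amounts (n = n₀ + Σ ν·ξ):
  D: 851 − 1(349.8) = 501.2
  G: 0 + 2(349.8) − 1(506.3) = 193.2
  B: 0 + 2(506.3) = 1013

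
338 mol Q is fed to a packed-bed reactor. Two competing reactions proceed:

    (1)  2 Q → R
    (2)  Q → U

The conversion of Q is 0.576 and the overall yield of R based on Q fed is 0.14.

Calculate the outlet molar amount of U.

Yield of R: 1ξ₁ / 338 = 0.14 → ξ₁ = 47.32 mol.
Conversion of Q: 2ξ₁ + 1ξ₂ = 0.576 × 338 = 194.7 → ξ₂ = 100 mol.
Outlet amounts (n = n₀ + Σ ν·ξ):
  Q: 338 − 2(47.32) − 1(100) = 143.3
  R: 0 + 1(47.32) = 47.32
  U: 0 + 1(100) = 100

100 mol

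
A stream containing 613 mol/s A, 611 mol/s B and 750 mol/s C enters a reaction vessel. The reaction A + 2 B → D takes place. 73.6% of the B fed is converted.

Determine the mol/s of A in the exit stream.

388 mol/s

B reacted = 0.736 × 611 = 449.7 mol/s; ν_B = −2, so ξ = 449.7/2 = 224.8 mol/s.
Outlet amounts (n = n₀ + ν ξ):
  A: 613 − 1(224.8) = 388.2
  B: 611 − 2(224.8) = 161.3
  D: 0 + 1(224.8) = 224.8
  C: 750 (inert)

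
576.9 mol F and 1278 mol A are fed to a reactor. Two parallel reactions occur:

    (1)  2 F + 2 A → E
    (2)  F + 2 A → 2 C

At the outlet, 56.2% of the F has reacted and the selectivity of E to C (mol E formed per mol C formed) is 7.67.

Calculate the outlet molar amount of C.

Conversion of F: F consumed = 0.562 × 576.9 = 324.2 mol = 2ξ₁ + 1ξ₂.
Selectivity: 1ξ₁ / (2ξ₂) = 7.67 → ξ₁ = 15.34 ξ₂.
Substitute: (2·15.34 + 1) ξ₂ = 324.2 → ξ₂ = 10.23 mol, ξ₁ = 157 mol.
Outlet amounts (n = n₀ + Σ ν·ξ):
  F: 576.9 − 2(157) − 1(10.23) = 252.7
  A: 1278 − 2(157) − 2(10.23) = 943.5
  E: 0 + 1(157) = 157
  C: 0 + 2(10.23) = 20.47

20.5 mol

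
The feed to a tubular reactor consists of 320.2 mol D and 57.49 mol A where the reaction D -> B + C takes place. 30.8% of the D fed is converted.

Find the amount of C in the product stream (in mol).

98.6 mol

D reacted = 0.308 × 320.2 = 98.62 mol; ν_D = −1, so ξ = 98.62/1 = 98.62 mol.
Outlet amounts (n = n₀ + ν ξ):
  D: 320.2 − 1(98.62) = 221.6
  B: 0 + 1(98.62) = 98.62
  C: 0 + 1(98.62) = 98.62
  A: 57.49 (inert)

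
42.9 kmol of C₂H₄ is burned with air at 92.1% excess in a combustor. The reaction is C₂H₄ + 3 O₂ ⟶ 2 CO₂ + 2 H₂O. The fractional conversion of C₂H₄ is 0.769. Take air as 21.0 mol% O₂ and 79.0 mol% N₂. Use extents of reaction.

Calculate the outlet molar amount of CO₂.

66 kmol

Stoichiometric O₂ = 3 × 42.9 = 128.7 kmol; O₂ fed = 128.7 × 1.921 = 247.2 kmol.
N₂ fed = 247.2 × 79/21 = 930.1 kmol.
Fuel reacted = 0.769 × 42.9 → ξ = 32.99 kmol.
Outlet (n = n₀ + ν ξ):
  C₂H₄: 42.9 − 1(32.99) = 9.91
  O₂: 247.2 − 3(32.99) = 148.3
  N₂: 930.1 (inert)
  CO₂: 0 + 2(32.99) = 65.98
  H₂O: 0 + 2(32.99) = 65.98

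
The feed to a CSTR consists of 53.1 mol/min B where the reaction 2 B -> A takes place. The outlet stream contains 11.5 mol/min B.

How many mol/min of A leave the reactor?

20.8 mol/min

For B: n = n₀ − 2ξ → 11.5 = 53.1 − 2ξ, giving ξ = 20.8 mol/min.
Outlet amounts (n = n₀ + ν ξ):
  B: 53.1 − 2(20.8) = 11.5
  A: 0 + 1(20.8) = 20.8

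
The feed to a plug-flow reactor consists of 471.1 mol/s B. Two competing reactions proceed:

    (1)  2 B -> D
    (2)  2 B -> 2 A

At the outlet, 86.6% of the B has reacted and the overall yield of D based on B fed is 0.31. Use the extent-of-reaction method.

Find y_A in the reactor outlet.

0.357

Yield of D: 1ξ₁ / 471.1 = 0.31 → ξ₁ = 146 mol/s.
Conversion of B: 2ξ₁ + 2ξ₂ = 0.866 × 471.1 = 408 → ξ₂ = 57.95 mol/s.
Outlet amounts (n = n₀ + Σ ν·ξ):
  B: 471.1 − 2(146) − 2(57.95) = 63.13
  D: 0 + 1(146) = 146
  A: 0 + 2(57.95) = 115.9
Total out = 325.1 mol/s; y_A = 115.9 / 325.1 = 0.3565.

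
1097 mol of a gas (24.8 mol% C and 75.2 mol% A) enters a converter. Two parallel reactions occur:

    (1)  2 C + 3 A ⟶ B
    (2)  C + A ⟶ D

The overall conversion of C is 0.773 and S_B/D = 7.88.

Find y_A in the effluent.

0.749

Conversion of C: C consumed = 0.773 × 272.1 = 210.3 mol = 2ξ₁ + 1ξ₂.
Selectivity: 1ξ₁ / (1ξ₂) = 7.88 → ξ₁ = 7.88 ξ₂.
Substitute: (2·7.88 + 1) ξ₂ = 210.3 → ξ₂ = 12.55 mol, ξ₁ = 98.88 mol.
Outlet amounts (n = n₀ + Σ ν·ξ):
  C: 272.1 − 2(98.88) − 1(12.55) = 61.76
  A: 824.9 − 3(98.88) − 1(12.55) = 515.8
  B: 0 + 1(98.88) = 98.88
  D: 0 + 1(12.55) = 12.55
Total out = 688.9 mol; y_A = 515.8 / 688.9 = 0.7486.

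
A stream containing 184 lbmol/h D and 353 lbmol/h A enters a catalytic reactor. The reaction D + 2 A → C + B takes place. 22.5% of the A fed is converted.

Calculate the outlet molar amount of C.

A reacted = 0.225 × 353 = 79.42 lbmol/h; ν_A = −2, so ξ = 79.42/2 = 39.71 lbmol/h.
Outlet amounts (n = n₀ + ν ξ):
  D: 184 − 1(39.71) = 144.3
  A: 353 − 2(39.71) = 273.6
  C: 0 + 1(39.71) = 39.71
  B: 0 + 1(39.71) = 39.71

39.7 lbmol/h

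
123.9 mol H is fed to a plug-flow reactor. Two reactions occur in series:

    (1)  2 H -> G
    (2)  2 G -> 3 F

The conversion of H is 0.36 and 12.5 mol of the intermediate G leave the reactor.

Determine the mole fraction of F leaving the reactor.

Conversion of H: H consumed = 2ξ₁ = 0.36 × 123.9 → ξ₁ = 22.3 mol.
G balance: n_G = 0 + 1ξ₁ − 2ξ₂ = 12.5 → ξ₂ = (1·22.3 − 12.5)/2 = 4.901 mol.
Outlet amounts (n = n₀ + Σ ν·ξ):
  H: 123.9 − 2(22.3) = 79.3
  G: 0 + 1(22.3) − 2(4.901) = 12.5
  F: 0 + 3(4.901) = 14.7
Total out = 106.5 mol; y_F = 14.7 / 106.5 = 0.1381.

0.138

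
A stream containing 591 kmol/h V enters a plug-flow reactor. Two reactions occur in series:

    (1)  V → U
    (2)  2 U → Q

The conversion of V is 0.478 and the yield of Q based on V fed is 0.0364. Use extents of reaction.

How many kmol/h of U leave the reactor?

239 kmol/h

Conversion of V: V consumed = 1ξ₁ = 0.478 × 591 → ξ₁ = 282.5 kmol/h.
Yield of Q: 1ξ₂ / 591 = 0.0364 → ξ₂ = 21.51 kmol/h.
Outlet amounts (n = n₀ + Σ ν·ξ):
  V: 591 − 1(282.5) = 308.5
  U: 0 + 1(282.5) − 2(21.51) = 239.5
  Q: 0 + 1(21.51) = 21.51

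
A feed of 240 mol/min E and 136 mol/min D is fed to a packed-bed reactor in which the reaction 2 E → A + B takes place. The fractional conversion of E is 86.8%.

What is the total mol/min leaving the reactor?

E reacted = 0.868 × 240 = 208.3 mol/min; ν_E = −2, so ξ = 208.3/2 = 104.2 mol/min.
Outlet amounts (n = n₀ + ν ξ):
  E: 240 − 2(104.2) = 31.68
  A: 0 + 1(104.2) = 104.2
  B: 0 + 1(104.2) = 104.2
  D: 136 (inert)
Total out = 31.68 + 104.2 + 104.2 + 136 = 376 mol/min.

376 mol/min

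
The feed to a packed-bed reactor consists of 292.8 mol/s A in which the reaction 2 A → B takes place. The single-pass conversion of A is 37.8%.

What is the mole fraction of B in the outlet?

A reacted = 0.378 × 292.8 = 110.7 mol/s; ν_A = −2, so ξ = 110.7/2 = 55.34 mol/s.
Outlet amounts (n = n₀ + ν ξ):
  A: 292.8 − 2(55.34) = 182.1
  B: 0 + 1(55.34) = 55.34
Total out = 237.5 mol/s; y_B = 55.34 / 237.5 = 0.233.

0.233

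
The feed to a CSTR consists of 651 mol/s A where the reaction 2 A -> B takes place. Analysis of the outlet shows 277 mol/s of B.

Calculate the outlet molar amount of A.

For B: n = n₀ + 1ξ → 277 = 0 + 1ξ, giving ξ = 277 mol/s.
Outlet amounts (n = n₀ + ν ξ):
  A: 651 − 2(277) = 97
  B: 0 + 1(277) = 277

97 mol/s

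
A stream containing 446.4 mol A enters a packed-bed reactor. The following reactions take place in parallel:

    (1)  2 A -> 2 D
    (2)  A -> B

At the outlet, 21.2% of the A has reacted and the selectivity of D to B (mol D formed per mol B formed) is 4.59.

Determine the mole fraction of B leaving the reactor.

Conversion of A: A consumed = 0.212 × 446.4 = 94.64 mol = 2ξ₁ + 1ξ₂.
Selectivity: 2ξ₁ / (1ξ₂) = 4.59 → ξ₁ = 2.295 ξ₂.
Substitute: (2·2.295 + 1) ξ₂ = 94.64 → ξ₂ = 16.93 mol, ξ₁ = 38.85 mol.
Outlet amounts (n = n₀ + Σ ν·ξ):
  A: 446.4 − 2(38.85) − 1(16.93) = 351.8
  D: 0 + 2(38.85) = 77.71
  B: 0 + 1(16.93) = 16.93
Total out = 446.4 mol; y_B = 16.93 / 446.4 = 0.03792.

0.0379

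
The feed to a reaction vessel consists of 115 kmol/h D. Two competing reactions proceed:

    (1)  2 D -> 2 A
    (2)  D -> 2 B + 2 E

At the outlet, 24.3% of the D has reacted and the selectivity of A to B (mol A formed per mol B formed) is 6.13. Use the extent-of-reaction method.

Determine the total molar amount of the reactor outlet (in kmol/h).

Conversion of D: D consumed = 0.243 × 115 = 27.95 kmol/h = 2ξ₁ + 1ξ₂.
Selectivity: 2ξ₁ / (2ξ₂) = 6.13 → ξ₁ = 6.13 ξ₂.
Substitute: (2·6.13 + 1) ξ₂ = 27.95 → ξ₂ = 2.107 kmol/h, ξ₁ = 12.92 kmol/h.
Outlet amounts (n = n₀ + Σ ν·ξ):
  D: 115 − 2(12.92) − 1(2.107) = 87.06
  A: 0 + 2(12.92) = 25.84
  B: 0 + 2(2.107) = 4.215
  E: 0 + 2(2.107) = 4.215
Total out = 87.06 + 25.84 + 4.215 + 4.215 = 121.3 kmol/h.

121 kmol/h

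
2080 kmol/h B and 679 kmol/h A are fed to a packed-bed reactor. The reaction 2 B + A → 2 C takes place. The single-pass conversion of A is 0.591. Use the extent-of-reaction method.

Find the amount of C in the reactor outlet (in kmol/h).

A reacted = 0.591 × 679 = 401.3 kmol/h; ν_A = −1, so ξ = 401.3/1 = 401.3 kmol/h.
Outlet amounts (n = n₀ + ν ξ):
  B: 2080 − 2(401.3) = 1277
  A: 679 − 1(401.3) = 277.7
  C: 0 + 2(401.3) = 802.6

803 kmol/h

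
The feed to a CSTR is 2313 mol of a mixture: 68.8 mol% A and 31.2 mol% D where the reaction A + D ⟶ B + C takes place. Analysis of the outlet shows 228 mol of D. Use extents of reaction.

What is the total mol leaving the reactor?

For D: n = n₀ − 1ξ → 228 = 721.7 − 1ξ, giving ξ = 493.7 mol.
Outlet amounts (n = n₀ + ν ξ):
  A: 1591 − 1(493.7) = 1098
  D: 721.7 − 1(493.7) = 228
  B: 0 + 1(493.7) = 493.7
  C: 0 + 1(493.7) = 493.7
Total out = 1098 + 228 + 493.7 + 493.7 = 2313 mol.

2310 mol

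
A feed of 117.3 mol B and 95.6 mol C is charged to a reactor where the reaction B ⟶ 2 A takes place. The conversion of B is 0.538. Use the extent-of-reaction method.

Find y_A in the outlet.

B reacted = 0.538 × 117.3 = 63.11 mol; ν_B = −1, so ξ = 63.11/1 = 63.11 mol.
Outlet amounts (n = n₀ + ν ξ):
  B: 117.3 − 1(63.11) = 54.19
  A: 0 + 2(63.11) = 126.2
  C: 95.6 (inert)
Total out = 276 mol; y_A = 126.2 / 276 = 0.4573.

0.457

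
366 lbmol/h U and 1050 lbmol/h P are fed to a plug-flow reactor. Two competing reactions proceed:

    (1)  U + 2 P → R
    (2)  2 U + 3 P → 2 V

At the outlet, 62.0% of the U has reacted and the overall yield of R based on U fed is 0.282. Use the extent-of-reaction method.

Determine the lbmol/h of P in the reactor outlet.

Yield of R: 1ξ₁ / 366 = 0.282 → ξ₁ = 103.2 lbmol/h.
Conversion of U: 1ξ₁ + 2ξ₂ = 0.62 × 366 = 226.9 → ξ₂ = 61.85 lbmol/h.
Outlet amounts (n = n₀ + Σ ν·ξ):
  U: 366 − 1(103.2) − 2(61.85) = 139.1
  P: 1050 − 2(103.2) − 3(61.85) = 658
  R: 0 + 1(103.2) = 103.2
  V: 0 + 2(61.85) = 123.7

658 lbmol/h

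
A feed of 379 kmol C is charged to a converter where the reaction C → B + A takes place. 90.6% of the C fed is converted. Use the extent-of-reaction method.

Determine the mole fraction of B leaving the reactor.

0.475

C reacted = 0.906 × 379 = 343.4 kmol; ν_C = −1, so ξ = 343.4/1 = 343.4 kmol.
Outlet amounts (n = n₀ + ν ξ):
  C: 379 − 1(343.4) = 35.63
  B: 0 + 1(343.4) = 343.4
  A: 0 + 1(343.4) = 343.4
Total out = 722.4 kmol; y_B = 343.4 / 722.4 = 0.4753.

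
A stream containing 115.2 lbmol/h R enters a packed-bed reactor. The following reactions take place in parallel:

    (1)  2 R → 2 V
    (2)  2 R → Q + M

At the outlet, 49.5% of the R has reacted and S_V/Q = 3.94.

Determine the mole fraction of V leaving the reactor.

0.328

Conversion of R: R consumed = 0.495 × 115.2 = 57.02 lbmol/h = 2ξ₁ + 2ξ₂.
Selectivity: 2ξ₁ / (1ξ₂) = 3.94 → ξ₁ = 1.97 ξ₂.
Substitute: (2·1.97 + 2) ξ₂ = 57.02 → ξ₂ = 9.6 lbmol/h, ξ₁ = 18.91 lbmol/h.
Outlet amounts (n = n₀ + Σ ν·ξ):
  R: 115.2 − 2(18.91) − 2(9.6) = 58.18
  V: 0 + 2(18.91) = 37.82
  Q: 0 + 1(9.6) = 9.6
  M: 0 + 1(9.6) = 9.6
Total out = 115.2 lbmol/h; y_V = 37.82 / 115.2 = 0.3283.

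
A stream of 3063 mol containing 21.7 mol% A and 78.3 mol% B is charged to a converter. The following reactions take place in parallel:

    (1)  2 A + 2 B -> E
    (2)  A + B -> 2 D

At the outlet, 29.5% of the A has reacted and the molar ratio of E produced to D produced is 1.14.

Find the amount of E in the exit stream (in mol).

Conversion of A: A consumed = 0.295 × 664.7 = 196.1 mol = 2ξ₁ + 1ξ₂.
Selectivity: 1ξ₁ / (2ξ₂) = 1.14 → ξ₁ = 2.28 ξ₂.
Substitute: (2·2.28 + 1) ξ₂ = 196.1 → ξ₂ = 35.27 mol, ξ₁ = 80.41 mol.
Outlet amounts (n = n₀ + Σ ν·ξ):
  A: 664.7 − 2(80.41) − 1(35.27) = 468.6
  B: 2398 − 2(80.41) − 1(35.27) = 2202
  E: 0 + 1(80.41) = 80.41
  D: 0 + 2(35.27) = 70.53

80.4 mol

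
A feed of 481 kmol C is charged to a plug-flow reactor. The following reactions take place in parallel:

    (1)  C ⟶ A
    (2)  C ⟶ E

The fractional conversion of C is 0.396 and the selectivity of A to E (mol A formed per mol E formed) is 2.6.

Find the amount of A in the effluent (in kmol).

Conversion of C: C consumed = 0.396 × 481 = 190.5 kmol = 1ξ₁ + 1ξ₂.
Selectivity: 1ξ₁ / (1ξ₂) = 2.6 → ξ₁ = 2.6 ξ₂.
Substitute: (1·2.6 + 1) ξ₂ = 190.5 → ξ₂ = 52.91 kmol, ξ₁ = 137.6 kmol.
Outlet amounts (n = n₀ + Σ ν·ξ):
  C: 481 − 1(137.6) − 1(52.91) = 290.5
  A: 0 + 1(137.6) = 137.6
  E: 0 + 1(52.91) = 52.91

138 kmol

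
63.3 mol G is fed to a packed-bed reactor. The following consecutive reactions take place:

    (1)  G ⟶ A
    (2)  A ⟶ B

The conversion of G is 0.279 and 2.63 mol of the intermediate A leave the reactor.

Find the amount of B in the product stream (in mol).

15 mol

Conversion of G: G consumed = 1ξ₁ = 0.279 × 63.3 → ξ₁ = 17.66 mol.
A balance: n_A = 0 + 1ξ₁ − 1ξ₂ = 2.63 → ξ₂ = (1·17.66 − 2.63)/1 = 15.03 mol.
Outlet amounts (n = n₀ + Σ ν·ξ):
  G: 63.3 − 1(17.66) = 45.64
  A: 0 + 1(17.66) − 1(15.03) = 2.63
  B: 0 + 1(15.03) = 15.03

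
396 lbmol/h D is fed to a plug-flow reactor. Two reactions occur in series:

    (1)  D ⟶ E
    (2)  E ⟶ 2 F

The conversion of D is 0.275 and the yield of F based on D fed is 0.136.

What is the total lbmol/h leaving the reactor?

423 lbmol/h

Conversion of D: D consumed = 1ξ₁ = 0.275 × 396 → ξ₁ = 108.9 lbmol/h.
Yield of F: 2ξ₂ / 396 = 0.136 → ξ₂ = 26.93 lbmol/h.
Outlet amounts (n = n₀ + Σ ν·ξ):
  D: 396 − 1(108.9) = 287.1
  E: 0 + 1(108.9) − 1(26.93) = 81.97
  F: 0 + 2(26.93) = 53.86
Total out = 287.1 + 81.97 + 53.86 = 422.9 lbmol/h.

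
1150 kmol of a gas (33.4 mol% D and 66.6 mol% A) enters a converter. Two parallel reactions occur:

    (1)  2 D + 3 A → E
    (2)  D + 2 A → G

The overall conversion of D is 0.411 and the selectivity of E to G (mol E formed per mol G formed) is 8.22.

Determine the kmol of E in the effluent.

74.4 kmol

Conversion of D: D consumed = 0.411 × 384.1 = 157.9 kmol = 2ξ₁ + 1ξ₂.
Selectivity: 1ξ₁ / (1ξ₂) = 8.22 → ξ₁ = 8.22 ξ₂.
Substitute: (2·8.22 + 1) ξ₂ = 157.9 → ξ₂ = 9.052 kmol, ξ₁ = 74.41 kmol.
Outlet amounts (n = n₀ + Σ ν·ξ):
  D: 384.1 − 2(74.41) − 1(9.052) = 226.2
  A: 765.9 − 3(74.41) − 2(9.052) = 524.6
  E: 0 + 1(74.41) = 74.41
  G: 0 + 1(9.052) = 9.052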